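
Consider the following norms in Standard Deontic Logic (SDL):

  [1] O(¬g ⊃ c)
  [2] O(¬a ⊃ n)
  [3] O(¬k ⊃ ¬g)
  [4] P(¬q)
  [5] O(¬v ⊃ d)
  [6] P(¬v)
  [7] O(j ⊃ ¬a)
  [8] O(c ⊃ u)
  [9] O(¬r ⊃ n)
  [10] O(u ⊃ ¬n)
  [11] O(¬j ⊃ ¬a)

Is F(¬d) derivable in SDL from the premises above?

Premise 5 is O(¬v ⊃ d), but O(¬v) is not derivable from the premises (the permission P(¬v) asserts only ¬O(v), not O(¬v)), so it does not yield O(d).
No other premise forces O(d). An ideal world satisfying every premise can still have ¬d true, so F(¬d) is not derivable.

No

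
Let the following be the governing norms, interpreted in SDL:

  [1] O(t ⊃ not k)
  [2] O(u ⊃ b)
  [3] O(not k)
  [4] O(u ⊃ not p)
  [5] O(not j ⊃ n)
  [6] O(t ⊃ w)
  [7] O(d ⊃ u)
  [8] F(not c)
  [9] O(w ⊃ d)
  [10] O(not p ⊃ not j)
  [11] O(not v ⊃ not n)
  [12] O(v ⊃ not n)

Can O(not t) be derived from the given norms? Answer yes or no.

Premises 12 and 11 are O(v ⊃ not n) and O(not v ⊃ not n); every ideal world satisfies v or not v, so in either case not n holds — hence O(not n).
The contrapositive of premise 5 (O(not j ⊃ n)) is O(not n ⊃ j), and O(not n) is already established, so O(j).
Premise 10, O(not p ⊃ not j), contraposes to O(j ⊃ p); with O(j) we get O(p).
Premise 4, O(u ⊃ not p), contraposes to O(p ⊃ not u); with O(p) we get O(not u).
Premise 7, O(d ⊃ u), contraposes to O(not u ⊃ not d); with O(not u) we get O(not d).
Premise 9, O(w ⊃ d), contraposes to O(not d ⊃ not w); with O(not d) we get O(not w).
Premise 6, O(t ⊃ w), contraposes to O(not w ⊃ not t); with O(not w) we get O(not t).
Premises 1, 2, 3, 8 do not contribute to this derivation.
So O(not t) follows.

Yes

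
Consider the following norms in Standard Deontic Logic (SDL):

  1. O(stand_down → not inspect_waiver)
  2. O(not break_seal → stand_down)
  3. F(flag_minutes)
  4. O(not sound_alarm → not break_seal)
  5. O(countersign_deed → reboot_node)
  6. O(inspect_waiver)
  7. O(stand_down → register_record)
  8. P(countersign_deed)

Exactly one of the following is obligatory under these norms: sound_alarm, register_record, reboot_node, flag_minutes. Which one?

sound_alarm

From premise 6 we have O(inspect_waiver).
Premise 1, O(stand_down → not inspect_waiver), contraposes to O(inspect_waiver → not stand_down); with O(inspect_waiver) we get O(not stand_down).
Premise 2 is O(not break_seal → stand_down); contrapositively O(not stand_down → break_seal). Since O(not stand_down) holds, K gives O(break_seal).
Premise 4, O(not sound_alarm → not break_seal), contraposes to O(break_seal → sound_alarm); with O(break_seal) we get O(sound_alarm).
So O(sound_alarm) holds — sound_alarm is obligatory. None of the other listed options is made obligatory by any chain of premises.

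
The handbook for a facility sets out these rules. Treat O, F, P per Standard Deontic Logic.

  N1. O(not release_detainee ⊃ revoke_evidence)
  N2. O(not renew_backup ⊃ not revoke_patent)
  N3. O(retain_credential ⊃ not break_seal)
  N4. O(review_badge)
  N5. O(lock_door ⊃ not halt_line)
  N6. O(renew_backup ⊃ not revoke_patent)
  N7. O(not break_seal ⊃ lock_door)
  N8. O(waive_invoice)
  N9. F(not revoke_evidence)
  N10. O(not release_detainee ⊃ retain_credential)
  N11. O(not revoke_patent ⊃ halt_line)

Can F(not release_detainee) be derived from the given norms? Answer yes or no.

By case analysis on not renew_backup: premise 2 gives O(not renew_backup ⊃ not revoke_patent) and premise 6 gives O(renew_backup ⊃ not revoke_patent), so O(not revoke_patent) either way.
With premise 11, O(not revoke_patent ⊃ halt_line), the K-axiom yields O(halt_line).
Premise 5 is O(lock_door ⊃ not halt_line); contrapositively O(halt_line ⊃ not lock_door). Since O(halt_line) holds, K gives O(not lock_door).
The contrapositive of premise 7 (O(not break_seal ⊃ lock_door)) is O(not lock_door ⊃ break_seal), and O(not lock_door) is already established, so O(break_seal).
Premise 3, O(retain_credential ⊃ not break_seal), contraposes to O(break_seal ⊃ not retain_credential); with O(break_seal) we get O(not retain_credential).
Premise 10, O(not release_detainee ⊃ retain_credential), contraposes to O(not retain_credential ⊃ release_detainee); with O(not retain_credential) we get O(release_detainee).
Premises 1, 4, 8, 9 do not contribute to this derivation.
So O(release_detainee) holds, i.e. F(not release_detainee). The claim follows.

Yes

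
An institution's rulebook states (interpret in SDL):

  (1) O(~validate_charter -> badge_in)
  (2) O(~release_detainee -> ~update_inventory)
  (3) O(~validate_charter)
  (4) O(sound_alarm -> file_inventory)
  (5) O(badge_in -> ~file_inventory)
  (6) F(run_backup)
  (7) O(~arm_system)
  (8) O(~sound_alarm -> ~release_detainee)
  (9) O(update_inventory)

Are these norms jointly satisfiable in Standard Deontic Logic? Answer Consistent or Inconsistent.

From premise 9 we have O(update_inventory).
Premise 2, O(~release_detainee -> ~update_inventory), contraposes to O(update_inventory -> release_detainee); with O(update_inventory) we get O(release_detainee).
Premise 8, O(~sound_alarm -> ~release_detainee), contraposes to O(release_detainee -> sound_alarm); with O(release_detainee) we get O(sound_alarm).
With premise 4, O(sound_alarm -> file_inventory), the K-axiom yields O(file_inventory).
The contrapositive of premise 5 (O(badge_in -> ~file_inventory)) is O(file_inventory -> ~badge_in), and O(file_inventory) is already established, so O(~badge_in).
Premise 1 is O(~validate_charter -> badge_in); contrapositively O(~badge_in -> validate_charter). Since O(~badge_in) holds, K gives O(validate_charter).
Yet premise 3 states O(~validate_charter).
We now have both O(validate_charter) and O(~validate_charter) — validate_charter is simultaneously obligatory and forbidden, violating the D-axiom.

Inconsistent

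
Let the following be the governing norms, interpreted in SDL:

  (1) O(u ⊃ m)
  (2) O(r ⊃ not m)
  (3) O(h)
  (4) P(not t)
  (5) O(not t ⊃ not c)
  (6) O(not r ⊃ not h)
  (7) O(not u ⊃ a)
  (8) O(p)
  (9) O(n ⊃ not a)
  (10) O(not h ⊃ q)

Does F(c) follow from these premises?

Premise 5 is O(not t ⊃ not c), but O(not t) is not derivable from the premises (the permission P(not t) asserts only not O(t), not O(not t)), so it does not yield O(not c).
No other premise forces O(not c). An ideal world satisfying every premise can still have c true, so F(c) is not derivable.

No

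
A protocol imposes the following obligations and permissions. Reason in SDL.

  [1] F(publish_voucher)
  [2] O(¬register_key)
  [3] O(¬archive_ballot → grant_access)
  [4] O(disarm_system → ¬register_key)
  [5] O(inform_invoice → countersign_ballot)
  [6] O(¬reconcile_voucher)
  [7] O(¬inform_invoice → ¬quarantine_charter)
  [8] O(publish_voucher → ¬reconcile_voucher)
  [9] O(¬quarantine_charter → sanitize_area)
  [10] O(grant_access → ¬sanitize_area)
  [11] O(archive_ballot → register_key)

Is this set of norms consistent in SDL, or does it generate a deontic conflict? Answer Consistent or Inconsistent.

Consistent

Premise 8 is O(publish_voucher → ¬reconcile_voucher); even if O(¬reconcile_voucher) held, inferring O(publish_voucher) would be affirming the consequent — invalid.
So O(publish_voucher) is not derivable, and the apparent clash with O(¬publish_voucher) does not arise.
A world satisfying every obligation exists (e.g. archive_ballot=false, countersign_ballot=true, disarm_system=false, grant_access=true, inform_invoice=true, publish_voucher=false, quarantine_charter=true, reconcile_voucher=false, register_key=false, sanitize_area=false); no atom is both obligatory and forbidden, so the set is consistent.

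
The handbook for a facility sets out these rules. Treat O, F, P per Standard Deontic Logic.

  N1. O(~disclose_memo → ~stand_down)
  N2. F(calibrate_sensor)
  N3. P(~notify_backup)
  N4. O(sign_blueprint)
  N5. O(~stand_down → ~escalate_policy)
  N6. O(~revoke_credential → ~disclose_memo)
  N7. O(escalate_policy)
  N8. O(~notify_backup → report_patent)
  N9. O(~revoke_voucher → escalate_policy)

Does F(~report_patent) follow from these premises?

Premise 8 is O(~notify_backup → report_patent), but O(~notify_backup) is not derivable from the premises (the permission P(~notify_backup) asserts only ~O(notify_backup), not O(~notify_backup)), so it does not yield O(report_patent).
No other premise forces O(report_patent). An ideal world satisfying every premise can still have ~report_patent true, so F(~report_patent) is not derivable.

No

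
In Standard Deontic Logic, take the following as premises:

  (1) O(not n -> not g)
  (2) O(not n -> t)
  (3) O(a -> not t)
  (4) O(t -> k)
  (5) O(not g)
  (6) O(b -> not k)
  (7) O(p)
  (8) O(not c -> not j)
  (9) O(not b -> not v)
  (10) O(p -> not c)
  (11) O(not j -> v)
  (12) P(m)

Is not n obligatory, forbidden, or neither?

From premise 7 we have O(p).
Premise 10 is O(p -> not c); since O(p), deontic closure gives O(not c).
From O(not c) and premise 8, O(not c -> not j), we obtain O(not j).
With premise 11, O(not j -> v), the K-axiom yields O(v).
The contrapositive of premise 9 (O(not b -> not v)) is O(v -> b), and O(v) is already established, so O(b).
From O(b) and premise 6, O(b -> not k), we obtain O(not k).
Premise 4 is O(t -> k); contrapositively O(not k -> not t). Since O(not k) holds, K gives O(not t).
Premise 2, O(not n -> t), contraposes to O(not t -> n); with O(not t) we get O(n).
Premises 1, 3, 5, 12 do not contribute to this derivation.
Thus O(n), which is F(not n): not n is forbidden.

Forbidden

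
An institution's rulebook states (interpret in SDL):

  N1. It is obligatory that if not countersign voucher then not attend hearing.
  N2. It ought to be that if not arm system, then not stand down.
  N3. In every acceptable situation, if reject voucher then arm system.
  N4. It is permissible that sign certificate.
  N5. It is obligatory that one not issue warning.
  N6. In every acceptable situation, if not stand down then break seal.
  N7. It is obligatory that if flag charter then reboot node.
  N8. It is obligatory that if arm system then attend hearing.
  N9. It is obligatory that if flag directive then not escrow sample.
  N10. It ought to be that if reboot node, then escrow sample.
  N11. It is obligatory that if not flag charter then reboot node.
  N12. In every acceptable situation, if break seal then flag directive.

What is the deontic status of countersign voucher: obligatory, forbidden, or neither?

Obligatory

Premises 7 and 11 cover both cases: O(flag_charter → reboot_node) and O(¬flag_charter → reboot_node). Since flag_charter ∨ ¬flag_charter is a tautology, O(reboot_node) follows.
Premise 10 is O(reboot_node → escrow_sample); since O(reboot_node), deontic closure gives O(escrow_sample).
The contrapositive of premise 9 (O(flag_directive → ¬escrow_sample)) is O(escrow_sample → ¬flag_directive), and O(escrow_sample) is already established, so O(¬flag_directive).
The contrapositive of premise 12 (O(break_seal → flag_directive)) is O(¬flag_directive → ¬break_seal), and O(¬flag_directive) is already established, so O(¬break_seal).
Premise 6, O(¬stand_down → break_seal), contraposes to O(¬break_seal → stand_down); with O(¬break_seal) we get O(stand_down).
Premise 2 is O(¬arm_system → ¬stand_down); contrapositively O(stand_down → arm_system). Since O(stand_down) holds, K gives O(arm_system).
From O(arm_system) and premise 8, O(arm_system → attend_hearing), we obtain O(attend_hearing).
Premise 1 is O(¬countersign_voucher → ¬attend_hearing); contrapositively O(attend_hearing → countersign_voucher). Since O(attend_hearing) holds, K gives O(countersign_voucher).
Premises 3, 4, 5 do not contribute to this derivation.
Hence countersign_voucher is obligatory.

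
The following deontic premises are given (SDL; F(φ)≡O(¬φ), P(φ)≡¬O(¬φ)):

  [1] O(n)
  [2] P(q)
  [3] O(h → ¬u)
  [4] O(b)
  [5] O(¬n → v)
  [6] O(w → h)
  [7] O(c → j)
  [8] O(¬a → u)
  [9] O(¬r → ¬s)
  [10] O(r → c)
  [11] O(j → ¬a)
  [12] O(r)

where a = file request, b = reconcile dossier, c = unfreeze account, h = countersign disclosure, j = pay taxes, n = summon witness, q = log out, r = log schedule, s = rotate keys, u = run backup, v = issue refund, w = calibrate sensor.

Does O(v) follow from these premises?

No

Premise 5 is O(¬n → v), but O(¬n) is not derivable from the premises, so it does not yield O(v).
No other premise forces O(v). An ideal world satisfying every premise can still have v false, so O(v) is not derivable.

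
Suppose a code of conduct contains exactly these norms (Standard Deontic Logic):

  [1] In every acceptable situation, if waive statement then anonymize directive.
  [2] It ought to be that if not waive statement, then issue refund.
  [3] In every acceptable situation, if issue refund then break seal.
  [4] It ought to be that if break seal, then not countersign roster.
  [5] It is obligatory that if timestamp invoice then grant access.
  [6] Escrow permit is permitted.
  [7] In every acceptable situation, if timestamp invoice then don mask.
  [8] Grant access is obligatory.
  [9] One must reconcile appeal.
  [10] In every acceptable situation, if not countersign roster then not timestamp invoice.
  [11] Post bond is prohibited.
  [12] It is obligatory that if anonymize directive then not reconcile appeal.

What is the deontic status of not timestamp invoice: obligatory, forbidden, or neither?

Premise 9 states O(reconcile_appeal) outright.
Premise 12 is O(anonymize_directive → ¬reconcile_appeal); contrapositively O(reconcile_appeal → ¬anonymize_directive). Since O(reconcile_appeal) holds, K gives O(¬anonymize_directive).
Premise 1, O(waive_statement → anonymize_directive), contraposes to O(¬anonymize_directive → ¬waive_statement); with O(¬anonymize_directive) we get O(¬waive_statement).
Applying K to premise 2 (O(¬waive_statement → issue_refund)) and O(¬waive_statement) yields O(issue_refund).
With premise 3, O(issue_refund → break_seal), the K-axiom yields O(break_seal).
Premise 4 is O(break_seal → ¬countersign_roster); since O(break_seal), deontic closure gives O(¬countersign_roster).
Premise 10 is O(¬countersign_roster → ¬timestamp_invoice); since O(¬countersign_roster), deontic closure gives O(¬timestamp_invoice).
Premises 5, 6, 7, 8, 11 do not contribute to this derivation.
Hence ¬timestamp_invoice is obligatory.

Obligatory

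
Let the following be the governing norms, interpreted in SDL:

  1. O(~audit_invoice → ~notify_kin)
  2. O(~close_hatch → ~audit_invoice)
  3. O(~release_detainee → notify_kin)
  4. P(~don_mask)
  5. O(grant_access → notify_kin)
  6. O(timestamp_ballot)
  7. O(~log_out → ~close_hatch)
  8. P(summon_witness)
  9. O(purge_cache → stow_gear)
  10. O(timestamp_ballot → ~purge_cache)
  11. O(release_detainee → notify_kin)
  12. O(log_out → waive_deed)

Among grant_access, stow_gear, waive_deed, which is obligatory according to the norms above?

By case analysis on release_detainee: premise 11 gives O(release_detainee → notify_kin) and premise 3 gives O(~release_detainee → notify_kin), so O(notify_kin) either way.
Premise 1, O(~audit_invoice → ~notify_kin), contraposes to O(notify_kin → audit_invoice); with O(notify_kin) we get O(audit_invoice).
Premise 2 is O(~close_hatch → ~audit_invoice); contrapositively O(audit_invoice → close_hatch). Since O(audit_invoice) holds, K gives O(close_hatch).
Premise 7, O(~log_out → ~close_hatch), contraposes to O(close_hatch → log_out); with O(close_hatch) we get O(log_out).
Premise 12 is O(log_out → waive_deed); since O(log_out), deontic closure gives O(waive_deed).
So O(waive_deed) holds — waive_deed is obligatory. None of the other listed options is made obligatory by any chain of premises.

waive_deed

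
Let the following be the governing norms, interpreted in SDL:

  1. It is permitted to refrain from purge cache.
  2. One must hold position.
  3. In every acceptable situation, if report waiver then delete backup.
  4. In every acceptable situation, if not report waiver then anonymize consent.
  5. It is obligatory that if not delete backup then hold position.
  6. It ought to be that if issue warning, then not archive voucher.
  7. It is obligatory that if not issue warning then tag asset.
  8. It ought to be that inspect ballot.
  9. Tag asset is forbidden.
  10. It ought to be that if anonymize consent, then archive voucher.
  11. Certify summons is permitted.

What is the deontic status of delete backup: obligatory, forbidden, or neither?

Obligatory

Premise 9 is F(tag_asset), i.e. O(¬tag_asset).
Premise 7, O(¬issue_warning → tag_asset), contraposes to O(¬tag_asset → issue_warning); with O(¬tag_asset) we get O(issue_warning).
Applying K to premise 6 (O(issue_warning → ¬archive_voucher)) and O(issue_warning) yields O(¬archive_voucher).
Premise 10 is O(anonymize_consent → archive_voucher); contrapositively O(¬archive_voucher → ¬anonymize_consent). Since O(¬archive_voucher) holds, K gives O(¬anonymize_consent).
Premise 4 is O(¬report_waiver → anonymize_consent); contrapositively O(¬anonymize_consent → report_waiver). Since O(¬anonymize_consent) holds, K gives O(report_waiver).
Premise 3 is O(report_waiver → delete_backup); since O(report_waiver), deontic closure gives O(delete_backup).
Premises 1, 2, 5, 8, 11 do not contribute to this derivation.
Hence delete_backup is obligatory.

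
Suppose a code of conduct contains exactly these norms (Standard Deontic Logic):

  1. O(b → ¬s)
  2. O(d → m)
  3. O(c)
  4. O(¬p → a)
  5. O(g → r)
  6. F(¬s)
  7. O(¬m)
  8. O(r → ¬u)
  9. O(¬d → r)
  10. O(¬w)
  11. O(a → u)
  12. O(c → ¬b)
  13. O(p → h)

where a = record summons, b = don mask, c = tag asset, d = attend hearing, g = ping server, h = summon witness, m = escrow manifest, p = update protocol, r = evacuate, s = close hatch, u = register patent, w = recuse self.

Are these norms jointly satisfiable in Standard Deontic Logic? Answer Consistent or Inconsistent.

Premise 1 is O(b → ¬s), but O(b) is not derivable from the premises, so it does not yield O(¬s).
So O(¬s) is not derivable, and the apparent clash with O(s) does not arise.
A world satisfying every obligation exists (e.g. a=false, b=false, c=true, d=false, g=false, h=true, m=false, p=true, r=true, s=true, u=false, w=false); no atom is both obligatory and forbidden, so the set is consistent.

Consistent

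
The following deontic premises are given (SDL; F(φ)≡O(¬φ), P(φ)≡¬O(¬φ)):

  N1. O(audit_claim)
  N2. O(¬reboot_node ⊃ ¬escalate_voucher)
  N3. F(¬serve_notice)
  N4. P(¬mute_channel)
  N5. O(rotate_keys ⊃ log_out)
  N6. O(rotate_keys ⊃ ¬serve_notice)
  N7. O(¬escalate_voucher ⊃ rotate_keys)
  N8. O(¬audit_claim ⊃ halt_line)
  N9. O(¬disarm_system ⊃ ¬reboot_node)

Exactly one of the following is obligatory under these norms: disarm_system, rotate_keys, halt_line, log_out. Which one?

F(¬serve_notice) at premise 3 means O(serve_notice).
Premise 6, O(rotate_keys ⊃ ¬serve_notice), contraposes to O(serve_notice ⊃ ¬rotate_keys); with O(serve_notice) we get O(¬rotate_keys).
Premise 7 is O(¬escalate_voucher ⊃ rotate_keys); contrapositively O(¬rotate_keys ⊃ escalate_voucher). Since O(¬rotate_keys) holds, K gives O(escalate_voucher).
The contrapositive of premise 2 (O(¬reboot_node ⊃ ¬escalate_voucher)) is O(escalate_voucher ⊃ reboot_node), and O(escalate_voucher) is already established, so O(reboot_node).
Premise 9 is O(¬disarm_system ⊃ ¬reboot_node); contrapositively O(reboot_node ⊃ disarm_system). Since O(reboot_node) holds, K gives O(disarm_system).
So O(disarm_system) holds — disarm_system is obligatory. None of the other listed options is made obligatory by any chain of premises.

disarm_system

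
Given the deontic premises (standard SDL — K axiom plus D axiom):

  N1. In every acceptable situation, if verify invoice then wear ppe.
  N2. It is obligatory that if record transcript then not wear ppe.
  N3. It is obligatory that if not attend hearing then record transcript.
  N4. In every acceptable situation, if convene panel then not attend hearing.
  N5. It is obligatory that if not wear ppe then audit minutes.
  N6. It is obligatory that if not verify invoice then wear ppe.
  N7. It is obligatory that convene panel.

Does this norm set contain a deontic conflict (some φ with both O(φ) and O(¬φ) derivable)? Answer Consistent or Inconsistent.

Inconsistent

Premises 1 and 6 cover both cases: O(verify_invoice → wear_ppe) and O(¬verify_invoice → wear_ppe). Since verify_invoice ∨ ¬verify_invoice is a tautology, O(wear_ppe) follows.
The contrapositive of premise 2 (O(record_transcript → ¬wear_ppe)) is O(wear_ppe → ¬record_transcript), and O(wear_ppe) is already established, so O(¬record_transcript).
Premise 3, O(¬attend_hearing → record_transcript), contraposes to O(¬record_transcript → attend_hearing); with O(¬record_transcript) we get O(attend_hearing).
Premise 4, O(convene_panel → ¬attend_hearing), contraposes to O(attend_hearing → ¬convene_panel); with O(attend_hearing) we get O(¬convene_panel).
However, premise 7 gives O(convene_panel).
We now have both O(¬convene_panel) and O(convene_panel) — convene_panel is simultaneously obligatory and forbidden, violating the D-axiom.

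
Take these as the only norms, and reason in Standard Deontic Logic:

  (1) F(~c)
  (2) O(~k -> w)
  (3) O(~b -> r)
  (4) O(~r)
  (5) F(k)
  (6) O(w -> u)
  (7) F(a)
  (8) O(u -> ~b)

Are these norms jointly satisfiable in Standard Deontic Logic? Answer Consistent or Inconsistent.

Premise 4 states O(~r) outright.
The contrapositive of premise 3 (O(~b -> r)) is O(~r -> b), and O(~r) is already established, so O(b).
Premise 8 is O(u -> ~b); contrapositively O(b -> ~u). Since O(b) holds, K gives O(~u).
Premise 6 is O(w -> u); contrapositively O(~u -> ~w). Since O(~u) holds, K gives O(~w).
Premise 2 is O(~k -> w); contrapositively O(~w -> k). Since O(~w) holds, K gives O(k).
But premise 5, F(k), means O(~k).
We now have both O(k) and O(~k) — k is simultaneously obligatory and forbidden, violating the D-axiom.

Inconsistent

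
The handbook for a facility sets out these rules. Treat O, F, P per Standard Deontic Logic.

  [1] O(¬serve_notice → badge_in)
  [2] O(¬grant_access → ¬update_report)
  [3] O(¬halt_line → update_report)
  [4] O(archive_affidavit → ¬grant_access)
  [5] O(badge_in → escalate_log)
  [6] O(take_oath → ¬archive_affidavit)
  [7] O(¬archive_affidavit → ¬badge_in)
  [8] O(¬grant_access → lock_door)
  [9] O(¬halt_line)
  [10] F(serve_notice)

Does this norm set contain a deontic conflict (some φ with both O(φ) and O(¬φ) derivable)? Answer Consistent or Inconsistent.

Inconsistent

Premise 9 states O(¬halt_line) outright.
Premise 3 is O(¬halt_line → update_report); since O(¬halt_line), deontic closure gives O(update_report).
The contrapositive of premise 2 (O(¬grant_access → ¬update_report)) is O(update_report → grant_access), and O(update_report) is already established, so O(grant_access).
Premise 4, O(archive_affidavit → ¬grant_access), contraposes to O(grant_access → ¬archive_affidavit); with O(grant_access) we get O(¬archive_affidavit).
Applying K to premise 7 (O(¬archive_affidavit → ¬badge_in)) and O(¬archive_affidavit) yields O(¬badge_in).
Premise 1 is O(¬serve_notice → badge_in); contrapositively O(¬badge_in → serve_notice). Since O(¬badge_in) holds, K gives O(serve_notice).
However, F(serve_notice) at premise 10 amounts to O(¬serve_notice).
We now have both O(serve_notice) and O(¬serve_notice) — serve_notice is simultaneously obligatory and forbidden, violating the D-axiom.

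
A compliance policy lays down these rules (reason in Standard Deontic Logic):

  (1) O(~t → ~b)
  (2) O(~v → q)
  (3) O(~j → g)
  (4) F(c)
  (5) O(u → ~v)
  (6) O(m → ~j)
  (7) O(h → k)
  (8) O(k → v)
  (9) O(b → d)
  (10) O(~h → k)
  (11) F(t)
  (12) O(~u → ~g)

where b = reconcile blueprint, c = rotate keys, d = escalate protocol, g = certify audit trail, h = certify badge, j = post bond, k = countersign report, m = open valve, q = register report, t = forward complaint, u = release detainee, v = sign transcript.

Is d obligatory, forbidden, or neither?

Neither

Premise 9 is O(b → d), but O(b) is not derivable from the premises, so it does not yield O(d).
No premise or chain of K-axiom applications forces O(d), and none forces O(~d). So d is neither obligatory nor forbidden under these norms.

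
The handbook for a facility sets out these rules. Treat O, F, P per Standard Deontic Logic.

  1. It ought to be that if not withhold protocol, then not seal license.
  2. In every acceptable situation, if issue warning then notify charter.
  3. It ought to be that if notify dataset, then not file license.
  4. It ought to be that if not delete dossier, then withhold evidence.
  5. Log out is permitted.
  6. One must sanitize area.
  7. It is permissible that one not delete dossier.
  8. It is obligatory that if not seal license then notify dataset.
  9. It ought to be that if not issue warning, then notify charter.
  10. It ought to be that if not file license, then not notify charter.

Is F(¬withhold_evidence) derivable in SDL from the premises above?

Premise 4 is O(¬delete_dossier → withhold_evidence), but O(¬delete_dossier) is not derivable from the premises (the permission P(¬delete_dossier) asserts only ¬O(delete_dossier), not O(¬delete_dossier)), so it does not yield O(withhold_evidence).
No other premise forces O(withhold_evidence). An ideal world satisfying every premise can still have ¬withhold_evidence true, so F(¬withhold_evidence) is not derivable.

No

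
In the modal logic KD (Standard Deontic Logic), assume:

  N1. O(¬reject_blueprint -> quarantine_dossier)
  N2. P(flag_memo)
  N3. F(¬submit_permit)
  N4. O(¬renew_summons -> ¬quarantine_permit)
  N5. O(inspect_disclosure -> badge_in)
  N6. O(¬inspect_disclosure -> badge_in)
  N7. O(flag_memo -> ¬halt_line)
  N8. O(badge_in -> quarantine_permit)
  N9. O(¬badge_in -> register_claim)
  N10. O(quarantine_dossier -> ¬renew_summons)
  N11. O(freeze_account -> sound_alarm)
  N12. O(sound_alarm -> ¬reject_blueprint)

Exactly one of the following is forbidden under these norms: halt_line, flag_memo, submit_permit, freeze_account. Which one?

Premises 5 and 6 cover both cases: O(inspect_disclosure -> badge_in) and O(¬inspect_disclosure -> badge_in). Since inspect_disclosure ∨ ¬inspect_disclosure is a tautology, O(badge_in) follows.
Applying K to premise 8 (O(badge_in -> quarantine_permit)) and O(badge_in) yields O(quarantine_permit).
The contrapositive of premise 4 (O(¬renew_summons -> ¬quarantine_permit)) is O(quarantine_permit -> renew_summons), and O(quarantine_permit) is already established, so O(renew_summons).
Premise 10 is O(quarantine_dossier -> ¬renew_summons); contrapositively O(renew_summons -> ¬quarantine_dossier). Since O(renew_summons) holds, K gives O(¬quarantine_dossier).
Premise 1, O(¬reject_blueprint -> quarantine_dossier), contraposes to O(¬quarantine_dossier -> reject_blueprint); with O(¬quarantine_dossier) we get O(reject_blueprint).
The contrapositive of premise 12 (O(sound_alarm -> ¬reject_blueprint)) is O(reject_blueprint -> ¬sound_alarm), and O(reject_blueprint) is already established, so O(¬sound_alarm).
Premise 11 is O(freeze_account -> sound_alarm); contrapositively O(¬sound_alarm -> ¬freeze_account). Since O(¬sound_alarm) holds, K gives O(¬freeze_account).
So O(¬freeze_account) holds, i.e. freeze_account is forbidden. None of the other listed options is forbidden under the premises.

freeze_account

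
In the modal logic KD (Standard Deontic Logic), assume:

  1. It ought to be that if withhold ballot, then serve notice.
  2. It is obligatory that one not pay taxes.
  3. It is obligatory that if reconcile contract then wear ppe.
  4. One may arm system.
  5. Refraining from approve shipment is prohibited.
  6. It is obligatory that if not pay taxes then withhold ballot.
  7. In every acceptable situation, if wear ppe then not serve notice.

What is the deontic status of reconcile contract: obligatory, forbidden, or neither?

Premise 2 gives O(¬pay_taxes).
With premise 6, O(¬pay_taxes → withhold_ballot), the K-axiom yields O(withhold_ballot).
Premise 1 is O(withhold_ballot → serve_notice); since O(withhold_ballot), deontic closure gives O(serve_notice).
Premise 7, O(wear_ppe → ¬serve_notice), contraposes to O(serve_notice → ¬wear_ppe); with O(serve_notice) we get O(¬wear_ppe).
The contrapositive of premise 3 (O(reconcile_contract → wear_ppe)) is O(¬wear_ppe → ¬reconcile_contract), and O(¬wear_ppe) is already established, so O(¬reconcile_contract).
Premises 4, 5 do not contribute to this derivation.
Thus O(¬reconcile_contract), which is F(reconcile_contract): reconcile_contract is forbidden.

Forbidden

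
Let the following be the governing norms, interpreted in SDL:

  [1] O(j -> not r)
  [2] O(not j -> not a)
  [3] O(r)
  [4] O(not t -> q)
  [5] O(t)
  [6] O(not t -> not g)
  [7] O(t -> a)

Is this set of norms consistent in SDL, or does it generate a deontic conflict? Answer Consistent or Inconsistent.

From premise 5 we have O(t).
From O(t) and premise 7, O(t -> a), we obtain O(a).
Premise 2, O(not j -> not a), contraposes to O(a -> j); with O(a) we get O(j).
From O(j) and premise 1, O(j -> not r), we obtain O(not r).
However, premise 3 gives O(r).
We now have both O(not r) and O(r) — r is simultaneously obligatory and forbidden, violating the D-axiom.

Inconsistent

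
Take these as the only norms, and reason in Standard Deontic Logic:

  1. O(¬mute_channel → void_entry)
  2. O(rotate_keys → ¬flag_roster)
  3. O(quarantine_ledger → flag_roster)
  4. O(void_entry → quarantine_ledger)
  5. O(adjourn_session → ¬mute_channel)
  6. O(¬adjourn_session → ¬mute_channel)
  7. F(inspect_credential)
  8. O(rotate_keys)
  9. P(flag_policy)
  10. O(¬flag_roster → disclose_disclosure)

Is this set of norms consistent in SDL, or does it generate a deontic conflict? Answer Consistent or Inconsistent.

Premises 6 and 5 are O(¬adjourn_session → ¬mute_channel) and O(adjourn_session → ¬mute_channel); every ideal world satisfies ¬adjourn_session or adjourn_session, so in either case ¬mute_channel holds — hence O(¬mute_channel).
With premise 1, O(¬mute_channel → void_entry), the K-axiom yields O(void_entry).
Premise 4 is O(void_entry → quarantine_ledger); since O(void_entry), deontic closure gives O(quarantine_ledger).
With premise 3, O(quarantine_ledger → flag_roster), the K-axiom yields O(flag_roster).
Premise 2, O(rotate_keys → ¬flag_roster), contraposes to O(flag_roster → ¬rotate_keys); with O(flag_roster) we get O(¬rotate_keys).
But premise 8 directly asserts O(rotate_keys).
We now have both O(¬rotate_keys) and O(rotate_keys) — rotate_keys is simultaneously obligatory and forbidden, violating the D-axiom.

Inconsistent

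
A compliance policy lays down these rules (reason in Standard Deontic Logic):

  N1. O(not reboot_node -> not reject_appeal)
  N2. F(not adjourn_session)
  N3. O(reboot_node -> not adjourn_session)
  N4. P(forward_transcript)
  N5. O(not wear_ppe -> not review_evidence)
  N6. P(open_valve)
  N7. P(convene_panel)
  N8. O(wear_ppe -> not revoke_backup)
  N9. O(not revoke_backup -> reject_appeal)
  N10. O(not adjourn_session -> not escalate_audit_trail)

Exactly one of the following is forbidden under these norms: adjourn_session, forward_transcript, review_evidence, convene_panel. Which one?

review_evidence

Premise 2 is F(not adjourn_session), i.e. O(adjourn_session).
The contrapositive of premise 3 (O(reboot_node -> not adjourn_session)) is O(adjourn_session -> not reboot_node), and O(adjourn_session) is already established, so O(not reboot_node).
With premise 1, O(not reboot_node -> not reject_appeal), the K-axiom yields O(not reject_appeal).
Premise 9 is O(not revoke_backup -> reject_appeal); contrapositively O(not reject_appeal -> revoke_backup). Since O(not reject_appeal) holds, K gives O(revoke_backup).
The contrapositive of premise 8 (O(wear_ppe -> not revoke_backup)) is O(revoke_backup -> not wear_ppe), and O(revoke_backup) is already established, so O(not wear_ppe).
From O(not wear_ppe) and premise 5, O(not wear_ppe -> not review_evidence), we obtain O(not review_evidence).
So O(not review_evidence) holds, i.e. review_evidence is forbidden. None of the other listed options is forbidden under the premises.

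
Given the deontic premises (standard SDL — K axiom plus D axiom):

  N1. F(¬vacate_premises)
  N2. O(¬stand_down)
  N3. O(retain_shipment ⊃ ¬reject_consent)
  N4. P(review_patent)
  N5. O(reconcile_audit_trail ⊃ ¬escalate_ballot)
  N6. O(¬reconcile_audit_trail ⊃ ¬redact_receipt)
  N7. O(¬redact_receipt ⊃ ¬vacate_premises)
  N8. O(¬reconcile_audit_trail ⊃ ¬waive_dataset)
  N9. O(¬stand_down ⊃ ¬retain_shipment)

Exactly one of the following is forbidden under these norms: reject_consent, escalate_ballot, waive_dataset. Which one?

escalate_ballot

F(¬vacate_premises) at premise 1 means O(vacate_premises).
Premise 7, O(¬redact_receipt ⊃ ¬vacate_premises), contraposes to O(vacate_premises ⊃ redact_receipt); with O(vacate_premises) we get O(redact_receipt).
Premise 6 is O(¬reconcile_audit_trail ⊃ ¬redact_receipt); contrapositively O(redact_receipt ⊃ reconcile_audit_trail). Since O(redact_receipt) holds, K gives O(reconcile_audit_trail).
With premise 5, O(reconcile_audit_trail ⊃ ¬escalate_ballot), the K-axiom yields O(¬escalate_ballot).
So O(¬escalate_ballot) holds, i.e. escalate_ballot is forbidden. None of the other listed options is forbidden under the premises.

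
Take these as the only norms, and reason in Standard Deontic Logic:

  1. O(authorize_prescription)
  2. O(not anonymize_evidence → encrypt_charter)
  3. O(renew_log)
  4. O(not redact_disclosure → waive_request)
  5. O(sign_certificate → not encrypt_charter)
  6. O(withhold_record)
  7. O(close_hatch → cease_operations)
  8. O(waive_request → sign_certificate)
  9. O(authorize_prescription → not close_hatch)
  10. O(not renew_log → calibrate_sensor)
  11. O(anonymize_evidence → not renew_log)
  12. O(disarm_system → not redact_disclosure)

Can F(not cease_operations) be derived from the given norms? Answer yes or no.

No

Premise 7 is O(close_hatch → cease_operations), but O(close_hatch) is not derivable from the premises, so it does not yield O(cease_operations).
No other premise forces O(cease_operations). An ideal world satisfying every premise can still have not cease_operations true, so F(not cease_operations) is not derivable.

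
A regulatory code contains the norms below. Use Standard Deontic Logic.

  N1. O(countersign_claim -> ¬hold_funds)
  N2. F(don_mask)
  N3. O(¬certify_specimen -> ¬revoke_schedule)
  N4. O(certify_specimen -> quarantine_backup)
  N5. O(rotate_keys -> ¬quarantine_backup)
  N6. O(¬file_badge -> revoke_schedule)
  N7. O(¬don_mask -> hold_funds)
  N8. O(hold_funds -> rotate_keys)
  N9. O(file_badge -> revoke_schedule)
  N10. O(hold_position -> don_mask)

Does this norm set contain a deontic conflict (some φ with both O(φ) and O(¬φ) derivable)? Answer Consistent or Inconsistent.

By case analysis on file_badge: premise 9 gives O(file_badge -> revoke_schedule) and premise 6 gives O(¬file_badge -> revoke_schedule), so O(revoke_schedule) either way.
Premise 3 is O(¬certify_specimen -> ¬revoke_schedule); contrapositively O(revoke_schedule -> certify_specimen). Since O(revoke_schedule) holds, K gives O(certify_specimen).
Applying K to premise 4 (O(certify_specimen -> quarantine_backup)) and O(certify_specimen) yields O(quarantine_backup).
Premise 5 is O(rotate_keys -> ¬quarantine_backup); contrapositively O(quarantine_backup -> ¬rotate_keys). Since O(quarantine_backup) holds, K gives O(¬rotate_keys).
Premise 8 is O(hold_funds -> rotate_keys); contrapositively O(¬rotate_keys -> ¬hold_funds). Since O(¬rotate_keys) holds, K gives O(¬hold_funds).
The contrapositive of premise 7 (O(¬don_mask -> hold_funds)) is O(¬hold_funds -> don_mask), and O(¬hold_funds) is already established, so O(don_mask).
Yet premise 2 is F(don_mask), i.e. O(¬don_mask).
We now have both O(don_mask) and O(¬don_mask) — don_mask is simultaneously obligatory and forbidden, violating the D-axiom.

Inconsistent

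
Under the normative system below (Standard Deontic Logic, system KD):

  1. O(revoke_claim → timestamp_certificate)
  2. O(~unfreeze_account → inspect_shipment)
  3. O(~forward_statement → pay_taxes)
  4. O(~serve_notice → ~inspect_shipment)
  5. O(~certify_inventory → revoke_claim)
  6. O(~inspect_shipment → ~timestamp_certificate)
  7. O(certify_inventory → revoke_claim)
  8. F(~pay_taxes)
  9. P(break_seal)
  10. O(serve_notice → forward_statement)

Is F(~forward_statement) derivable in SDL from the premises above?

Premises 5 and 7 are O(~certify_inventory → revoke_claim) and O(certify_inventory → revoke_claim); every ideal world satisfies ~certify_inventory or certify_inventory, so in either case revoke_claim holds — hence O(revoke_claim).
Premise 1 is O(revoke_claim → timestamp_certificate); since O(revoke_claim), deontic closure gives O(timestamp_certificate).
Premise 6, O(~inspect_shipment → ~timestamp_certificate), contraposes to O(timestamp_certificate → inspect_shipment); with O(timestamp_certificate) we get O(inspect_shipment).
Premise 4, O(~serve_notice → ~inspect_shipment), contraposes to O(inspect_shipment → serve_notice); with O(inspect_shipment) we get O(serve_notice).
Premise 10 is O(serve_notice → forward_statement); since O(serve_notice), deontic closure gives O(forward_statement).
Premises 2, 3, 8, 9 do not contribute to this derivation.
So O(forward_statement) holds, i.e. F(~forward_statement). The claim follows.

Yes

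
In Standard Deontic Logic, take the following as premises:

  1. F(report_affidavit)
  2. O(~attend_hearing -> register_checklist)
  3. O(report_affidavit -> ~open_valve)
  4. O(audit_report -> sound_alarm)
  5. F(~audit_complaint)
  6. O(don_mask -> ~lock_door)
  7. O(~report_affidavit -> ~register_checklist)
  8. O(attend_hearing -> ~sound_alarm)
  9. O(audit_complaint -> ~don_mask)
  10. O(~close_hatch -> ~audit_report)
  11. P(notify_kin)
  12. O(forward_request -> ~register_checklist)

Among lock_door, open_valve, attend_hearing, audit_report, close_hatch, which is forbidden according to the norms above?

audit_report

Premise 1, F(report_affidavit), is equivalent to O(~report_affidavit).
Premise 7 is O(~report_affidavit -> ~register_checklist); since O(~report_affidavit), deontic closure gives O(~register_checklist).
The contrapositive of premise 2 (O(~attend_hearing -> register_checklist)) is O(~register_checklist -> attend_hearing), and O(~register_checklist) is already established, so O(attend_hearing).
Premise 8 is O(attend_hearing -> ~sound_alarm); since O(attend_hearing), deontic closure gives O(~sound_alarm).
The contrapositive of premise 4 (O(audit_report -> sound_alarm)) is O(~sound_alarm -> ~audit_report), and O(~sound_alarm) is already established, so O(~audit_report).
So O(~audit_report) holds, i.e. audit_report is forbidden. None of the other listed options is forbidden under the premises.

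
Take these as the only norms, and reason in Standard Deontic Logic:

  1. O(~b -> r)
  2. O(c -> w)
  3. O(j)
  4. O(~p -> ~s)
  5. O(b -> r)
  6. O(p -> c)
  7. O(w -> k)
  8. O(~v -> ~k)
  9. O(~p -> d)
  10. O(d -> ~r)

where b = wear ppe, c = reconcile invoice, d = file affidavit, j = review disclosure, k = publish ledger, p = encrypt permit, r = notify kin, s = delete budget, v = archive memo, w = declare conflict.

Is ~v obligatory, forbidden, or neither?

Forbidden

Premises 1 and 5 cover both cases: O(~b -> r) and O(b -> r). Since ~b ∨ b is a tautology, O(r) follows.
The contrapositive of premise 10 (O(d -> ~r)) is O(r -> ~d), and O(r) is already established, so O(~d).
The contrapositive of premise 9 (O(~p -> d)) is O(~d -> p), and O(~d) is already established, so O(p).
From O(p) and premise 6, O(p -> c), we obtain O(c).
Applying K to premise 2 (O(c -> w)) and O(c) yields O(w).
Applying K to premise 7 (O(w -> k)) and O(w) yields O(k).
Premise 8, O(~v -> ~k), contraposes to O(k -> v); with O(k) we get O(v).
Premises 3, 4 do not contribute to this derivation.
Thus O(v), which is F(~v): ~v is forbidden.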